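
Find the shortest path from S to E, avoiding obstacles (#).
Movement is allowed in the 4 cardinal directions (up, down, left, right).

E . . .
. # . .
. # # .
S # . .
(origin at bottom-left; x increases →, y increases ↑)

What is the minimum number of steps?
3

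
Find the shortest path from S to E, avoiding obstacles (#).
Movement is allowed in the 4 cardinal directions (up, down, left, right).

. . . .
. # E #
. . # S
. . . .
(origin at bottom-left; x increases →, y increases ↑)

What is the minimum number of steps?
10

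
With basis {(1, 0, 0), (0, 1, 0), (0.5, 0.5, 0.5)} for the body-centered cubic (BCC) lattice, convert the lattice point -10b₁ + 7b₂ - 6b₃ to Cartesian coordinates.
(-13, 4, -3)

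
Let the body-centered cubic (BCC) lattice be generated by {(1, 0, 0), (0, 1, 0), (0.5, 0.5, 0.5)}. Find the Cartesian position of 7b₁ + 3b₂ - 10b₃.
(2, -2, -5)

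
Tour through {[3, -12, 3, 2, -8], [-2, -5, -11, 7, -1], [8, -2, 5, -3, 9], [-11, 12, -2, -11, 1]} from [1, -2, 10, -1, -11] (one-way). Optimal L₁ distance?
166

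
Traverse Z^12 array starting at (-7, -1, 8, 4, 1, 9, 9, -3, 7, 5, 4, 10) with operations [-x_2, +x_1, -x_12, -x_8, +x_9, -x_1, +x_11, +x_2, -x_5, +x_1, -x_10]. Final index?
(-6, -1, 8, 4, 0, 9, 9, -4, 8, 4, 5, 9)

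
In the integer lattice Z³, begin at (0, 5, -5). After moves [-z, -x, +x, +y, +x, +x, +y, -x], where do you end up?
(1, 7, -6)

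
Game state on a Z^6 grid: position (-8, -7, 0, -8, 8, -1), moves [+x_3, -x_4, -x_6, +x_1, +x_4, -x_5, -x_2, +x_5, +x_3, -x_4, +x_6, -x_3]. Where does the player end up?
(-7, -8, 1, -9, 8, -1)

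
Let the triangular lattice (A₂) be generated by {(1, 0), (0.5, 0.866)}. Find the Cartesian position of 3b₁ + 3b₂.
(4.5, 2.598)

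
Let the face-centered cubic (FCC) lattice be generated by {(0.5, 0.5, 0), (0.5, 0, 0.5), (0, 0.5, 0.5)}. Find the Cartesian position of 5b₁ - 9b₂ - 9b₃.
(-2, -2, -9)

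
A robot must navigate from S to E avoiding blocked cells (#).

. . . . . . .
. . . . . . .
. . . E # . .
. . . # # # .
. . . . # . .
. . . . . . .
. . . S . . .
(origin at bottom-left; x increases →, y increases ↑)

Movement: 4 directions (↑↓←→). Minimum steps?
6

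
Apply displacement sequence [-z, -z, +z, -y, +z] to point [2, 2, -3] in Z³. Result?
(2, 1, -3)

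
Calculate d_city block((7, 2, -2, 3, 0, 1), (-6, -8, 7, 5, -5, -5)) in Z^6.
45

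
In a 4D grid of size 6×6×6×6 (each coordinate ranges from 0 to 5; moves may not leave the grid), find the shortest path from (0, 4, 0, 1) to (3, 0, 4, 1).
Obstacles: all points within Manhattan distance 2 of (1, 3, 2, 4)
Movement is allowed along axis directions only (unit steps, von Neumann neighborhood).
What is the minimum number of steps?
11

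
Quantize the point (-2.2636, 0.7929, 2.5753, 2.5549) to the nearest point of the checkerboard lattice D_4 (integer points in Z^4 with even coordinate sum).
(-2, 1, 3, 2)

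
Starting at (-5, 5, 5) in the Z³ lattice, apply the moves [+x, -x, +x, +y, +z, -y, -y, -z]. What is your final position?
(-4, 4, 5)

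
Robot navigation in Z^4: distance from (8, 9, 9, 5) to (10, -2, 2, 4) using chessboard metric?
11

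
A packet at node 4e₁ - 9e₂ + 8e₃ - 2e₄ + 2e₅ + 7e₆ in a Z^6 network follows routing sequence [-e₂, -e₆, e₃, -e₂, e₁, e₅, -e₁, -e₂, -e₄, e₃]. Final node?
(4, -12, 10, -3, 3, 6)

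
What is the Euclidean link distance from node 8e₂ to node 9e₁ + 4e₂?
9.84886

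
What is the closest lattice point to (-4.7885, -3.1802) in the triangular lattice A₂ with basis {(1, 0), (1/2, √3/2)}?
(-5, -3.464)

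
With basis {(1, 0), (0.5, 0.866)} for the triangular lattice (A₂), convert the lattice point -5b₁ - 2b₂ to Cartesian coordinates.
(-6, -1.732)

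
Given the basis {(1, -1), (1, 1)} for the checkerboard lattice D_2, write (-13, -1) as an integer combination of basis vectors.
-6b₁ - 7b₂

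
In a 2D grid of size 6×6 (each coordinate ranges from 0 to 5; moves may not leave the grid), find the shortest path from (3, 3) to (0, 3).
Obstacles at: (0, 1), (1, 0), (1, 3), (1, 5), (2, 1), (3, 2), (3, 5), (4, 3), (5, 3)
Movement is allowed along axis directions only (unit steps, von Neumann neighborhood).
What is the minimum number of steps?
5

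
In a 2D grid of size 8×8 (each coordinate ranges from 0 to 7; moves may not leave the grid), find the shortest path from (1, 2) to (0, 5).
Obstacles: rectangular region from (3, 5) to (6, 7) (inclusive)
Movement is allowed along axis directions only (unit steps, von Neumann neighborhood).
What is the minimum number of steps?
4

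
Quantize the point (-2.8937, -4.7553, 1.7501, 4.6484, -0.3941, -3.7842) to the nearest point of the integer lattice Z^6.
(-3, -5, 2, 5, 0, -4)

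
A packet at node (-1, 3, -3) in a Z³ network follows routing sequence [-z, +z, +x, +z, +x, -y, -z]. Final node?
(1, 2, -3)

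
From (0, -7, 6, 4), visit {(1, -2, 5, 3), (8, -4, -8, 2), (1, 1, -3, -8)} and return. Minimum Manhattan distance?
84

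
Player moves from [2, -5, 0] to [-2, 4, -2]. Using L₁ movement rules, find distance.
15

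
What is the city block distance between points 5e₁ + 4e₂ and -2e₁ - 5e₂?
16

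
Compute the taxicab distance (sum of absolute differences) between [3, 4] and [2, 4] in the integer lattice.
1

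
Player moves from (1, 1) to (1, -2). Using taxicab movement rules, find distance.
3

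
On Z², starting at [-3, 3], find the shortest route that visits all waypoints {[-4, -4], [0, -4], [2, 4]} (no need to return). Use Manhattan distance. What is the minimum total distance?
20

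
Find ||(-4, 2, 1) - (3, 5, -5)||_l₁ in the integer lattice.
16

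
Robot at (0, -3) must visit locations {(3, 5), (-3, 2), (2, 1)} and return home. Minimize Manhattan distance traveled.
28
(one optimal route: (0, -3) → (-3, 2) → (3, 5) → (2, 1) → (0, -3))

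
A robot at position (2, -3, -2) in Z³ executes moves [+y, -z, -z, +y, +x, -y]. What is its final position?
(3, -2, -4)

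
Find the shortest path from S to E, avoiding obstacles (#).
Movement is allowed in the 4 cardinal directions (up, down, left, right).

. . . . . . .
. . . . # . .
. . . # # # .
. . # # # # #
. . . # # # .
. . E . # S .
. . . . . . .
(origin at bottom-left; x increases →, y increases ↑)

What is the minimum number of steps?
5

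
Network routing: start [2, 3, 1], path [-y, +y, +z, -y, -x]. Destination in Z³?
(1, 2, 2)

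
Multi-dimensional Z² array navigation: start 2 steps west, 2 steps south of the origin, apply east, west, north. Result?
(-2, -1)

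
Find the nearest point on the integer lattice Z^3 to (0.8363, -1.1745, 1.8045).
(1, -1, 2)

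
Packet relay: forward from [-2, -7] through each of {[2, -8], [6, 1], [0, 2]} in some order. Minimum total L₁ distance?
24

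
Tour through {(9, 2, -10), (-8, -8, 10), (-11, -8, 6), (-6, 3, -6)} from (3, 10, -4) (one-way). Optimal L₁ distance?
75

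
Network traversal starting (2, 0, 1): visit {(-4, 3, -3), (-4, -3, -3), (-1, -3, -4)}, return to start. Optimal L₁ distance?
34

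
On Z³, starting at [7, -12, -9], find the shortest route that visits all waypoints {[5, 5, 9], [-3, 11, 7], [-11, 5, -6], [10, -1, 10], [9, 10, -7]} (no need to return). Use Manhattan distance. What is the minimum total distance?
107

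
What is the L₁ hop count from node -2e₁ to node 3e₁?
5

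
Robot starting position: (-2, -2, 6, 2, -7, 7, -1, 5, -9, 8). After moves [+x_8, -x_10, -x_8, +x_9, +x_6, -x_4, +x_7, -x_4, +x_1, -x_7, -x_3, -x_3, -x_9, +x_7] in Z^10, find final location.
(-1, -2, 4, 0, -7, 8, 0, 5, -9, 7)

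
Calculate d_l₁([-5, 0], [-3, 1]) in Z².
3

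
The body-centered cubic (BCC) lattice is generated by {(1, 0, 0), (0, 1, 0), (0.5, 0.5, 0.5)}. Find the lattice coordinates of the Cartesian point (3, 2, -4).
7b₁ + 6b₂ - 8b₃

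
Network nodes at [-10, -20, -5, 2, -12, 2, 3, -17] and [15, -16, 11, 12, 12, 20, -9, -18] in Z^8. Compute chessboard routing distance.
25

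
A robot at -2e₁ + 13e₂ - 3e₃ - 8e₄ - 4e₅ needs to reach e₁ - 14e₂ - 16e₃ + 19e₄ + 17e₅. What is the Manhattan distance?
91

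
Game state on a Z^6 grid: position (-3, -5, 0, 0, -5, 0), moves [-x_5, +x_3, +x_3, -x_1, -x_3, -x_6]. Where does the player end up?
(-4, -5, 1, 0, -6, -1)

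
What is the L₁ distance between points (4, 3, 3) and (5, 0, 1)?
6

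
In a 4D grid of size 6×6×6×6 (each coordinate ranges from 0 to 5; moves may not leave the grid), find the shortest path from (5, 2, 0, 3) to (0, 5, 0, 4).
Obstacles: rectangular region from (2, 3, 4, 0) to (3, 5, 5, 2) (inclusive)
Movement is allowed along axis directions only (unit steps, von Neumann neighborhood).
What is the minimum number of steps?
9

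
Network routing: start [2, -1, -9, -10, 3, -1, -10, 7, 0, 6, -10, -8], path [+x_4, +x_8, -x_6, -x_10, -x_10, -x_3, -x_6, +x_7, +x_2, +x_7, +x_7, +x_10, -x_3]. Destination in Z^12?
(2, 0, -11, -9, 3, -3, -7, 8, 0, 5, -10, -8)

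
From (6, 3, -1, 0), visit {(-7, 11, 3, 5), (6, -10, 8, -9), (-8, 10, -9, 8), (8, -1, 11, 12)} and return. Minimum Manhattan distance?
162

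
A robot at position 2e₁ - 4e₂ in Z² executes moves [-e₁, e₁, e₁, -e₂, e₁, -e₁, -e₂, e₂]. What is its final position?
(3, -5)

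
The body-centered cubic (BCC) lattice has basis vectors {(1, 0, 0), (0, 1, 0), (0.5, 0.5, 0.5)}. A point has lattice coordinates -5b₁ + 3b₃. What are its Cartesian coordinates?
(-3.5, 1.5, 1.5)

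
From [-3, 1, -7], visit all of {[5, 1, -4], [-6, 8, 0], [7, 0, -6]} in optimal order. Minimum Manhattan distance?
39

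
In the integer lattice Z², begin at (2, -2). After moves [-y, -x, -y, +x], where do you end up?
(2, -4)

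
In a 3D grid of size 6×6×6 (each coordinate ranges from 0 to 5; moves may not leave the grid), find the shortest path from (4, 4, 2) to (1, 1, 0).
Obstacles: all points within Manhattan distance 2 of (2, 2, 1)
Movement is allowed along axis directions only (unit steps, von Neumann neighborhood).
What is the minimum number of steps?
10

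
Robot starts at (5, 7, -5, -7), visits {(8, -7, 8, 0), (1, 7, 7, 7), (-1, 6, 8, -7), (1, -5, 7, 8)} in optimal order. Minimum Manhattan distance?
69
(one optimal route: (5, 7, -5, -7) → (-1, 6, 8, -7) → (1, 7, 7, 7) → (1, -5, 7, 8) → (8, -7, 8, 0))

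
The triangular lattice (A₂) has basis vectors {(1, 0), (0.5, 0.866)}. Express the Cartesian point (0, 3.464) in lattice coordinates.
-2b₁ + 4b₂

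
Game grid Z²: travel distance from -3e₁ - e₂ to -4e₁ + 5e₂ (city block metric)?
7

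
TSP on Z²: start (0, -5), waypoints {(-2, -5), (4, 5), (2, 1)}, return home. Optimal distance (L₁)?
32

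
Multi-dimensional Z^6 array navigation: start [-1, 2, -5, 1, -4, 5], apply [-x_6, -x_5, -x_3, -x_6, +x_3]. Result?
(-1, 2, -5, 1, -5, 3)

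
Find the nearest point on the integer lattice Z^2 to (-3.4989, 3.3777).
(-3, 3)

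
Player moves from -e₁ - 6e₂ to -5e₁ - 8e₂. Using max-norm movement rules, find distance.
4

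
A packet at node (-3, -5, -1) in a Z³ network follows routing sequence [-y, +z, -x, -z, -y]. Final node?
(-4, -7, -1)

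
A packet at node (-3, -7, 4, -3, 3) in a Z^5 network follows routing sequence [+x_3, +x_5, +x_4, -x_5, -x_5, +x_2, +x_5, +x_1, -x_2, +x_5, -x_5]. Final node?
(-2, -7, 5, -2, 3)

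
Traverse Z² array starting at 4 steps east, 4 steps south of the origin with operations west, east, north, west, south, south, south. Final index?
(3, -6)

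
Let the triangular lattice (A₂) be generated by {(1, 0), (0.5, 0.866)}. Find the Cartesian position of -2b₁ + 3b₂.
(-0.5, 2.598)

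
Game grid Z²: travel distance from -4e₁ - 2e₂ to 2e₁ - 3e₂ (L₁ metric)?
7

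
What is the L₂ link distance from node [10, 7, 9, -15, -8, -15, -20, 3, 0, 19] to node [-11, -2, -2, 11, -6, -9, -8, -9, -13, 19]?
42.6146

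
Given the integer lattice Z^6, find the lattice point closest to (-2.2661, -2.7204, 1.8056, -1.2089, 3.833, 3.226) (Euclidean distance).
(-2, -3, 2, -1, 4, 3)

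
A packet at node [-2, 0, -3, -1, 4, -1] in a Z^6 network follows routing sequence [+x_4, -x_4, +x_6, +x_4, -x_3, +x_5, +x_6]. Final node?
(-2, 0, -4, 0, 5, 1)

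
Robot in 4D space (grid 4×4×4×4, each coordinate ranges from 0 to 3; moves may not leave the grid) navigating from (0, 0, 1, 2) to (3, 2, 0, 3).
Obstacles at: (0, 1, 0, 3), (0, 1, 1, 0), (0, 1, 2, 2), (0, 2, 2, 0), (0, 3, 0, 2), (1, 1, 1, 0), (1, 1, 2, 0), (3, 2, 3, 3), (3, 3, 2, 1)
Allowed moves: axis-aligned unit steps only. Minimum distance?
7
(one shortest path: (0, 0, 1, 2) → (1, 0, 1, 2) → (2, 0, 1, 2) → (3, 0, 1, 2) → (3, 1, 1, 2) → (3, 2, 1, 2) → (3, 2, 0, 2) → (3, 2, 0, 3))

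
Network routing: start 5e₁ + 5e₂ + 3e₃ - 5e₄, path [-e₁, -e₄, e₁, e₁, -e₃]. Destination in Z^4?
(6, 5, 2, -6)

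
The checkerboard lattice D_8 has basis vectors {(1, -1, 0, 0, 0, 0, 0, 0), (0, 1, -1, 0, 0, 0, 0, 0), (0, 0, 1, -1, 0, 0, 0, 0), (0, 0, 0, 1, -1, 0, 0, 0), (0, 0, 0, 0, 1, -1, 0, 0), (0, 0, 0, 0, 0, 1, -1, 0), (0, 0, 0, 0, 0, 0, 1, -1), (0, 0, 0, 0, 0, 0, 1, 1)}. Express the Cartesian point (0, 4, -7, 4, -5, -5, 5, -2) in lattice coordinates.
4b₂ - 3b₃ + b₄ - 4b₅ - 9b₆ - b₇ - 3b₈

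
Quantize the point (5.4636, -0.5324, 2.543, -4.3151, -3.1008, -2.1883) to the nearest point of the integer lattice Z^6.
(5, -1, 3, -4, -3, -2)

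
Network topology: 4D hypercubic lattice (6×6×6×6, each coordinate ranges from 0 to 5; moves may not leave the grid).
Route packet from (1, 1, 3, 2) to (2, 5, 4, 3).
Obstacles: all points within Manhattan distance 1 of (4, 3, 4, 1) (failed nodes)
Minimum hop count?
7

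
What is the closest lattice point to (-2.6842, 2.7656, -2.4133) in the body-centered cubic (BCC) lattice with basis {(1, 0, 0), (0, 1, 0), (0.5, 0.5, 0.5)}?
(-2.5, 2.5, -2.5)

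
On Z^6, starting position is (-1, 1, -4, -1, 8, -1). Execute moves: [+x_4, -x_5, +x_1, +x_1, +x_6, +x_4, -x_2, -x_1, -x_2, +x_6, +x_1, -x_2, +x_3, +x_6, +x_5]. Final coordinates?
(1, -2, -3, 1, 8, 2)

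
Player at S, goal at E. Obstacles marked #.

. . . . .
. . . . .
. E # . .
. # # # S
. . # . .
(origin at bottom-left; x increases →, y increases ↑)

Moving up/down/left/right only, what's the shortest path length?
6
(one shortest path: (4, 1) → (4, 2) → (3, 2) → (3, 3) → (2, 3) → (1, 3) → (1, 2))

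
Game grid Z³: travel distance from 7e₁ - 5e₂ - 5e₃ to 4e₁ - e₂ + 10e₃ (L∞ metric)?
15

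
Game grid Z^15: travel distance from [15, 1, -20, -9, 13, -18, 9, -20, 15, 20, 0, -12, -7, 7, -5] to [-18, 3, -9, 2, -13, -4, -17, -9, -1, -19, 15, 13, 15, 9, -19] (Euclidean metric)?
79.467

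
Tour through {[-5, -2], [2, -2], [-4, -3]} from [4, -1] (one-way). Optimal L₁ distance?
12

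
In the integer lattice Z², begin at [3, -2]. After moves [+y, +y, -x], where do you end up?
(2, 0)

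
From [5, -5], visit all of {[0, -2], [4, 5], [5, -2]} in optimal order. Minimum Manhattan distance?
19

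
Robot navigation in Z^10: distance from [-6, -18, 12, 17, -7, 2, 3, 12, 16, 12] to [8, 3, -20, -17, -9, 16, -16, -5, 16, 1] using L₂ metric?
61.5467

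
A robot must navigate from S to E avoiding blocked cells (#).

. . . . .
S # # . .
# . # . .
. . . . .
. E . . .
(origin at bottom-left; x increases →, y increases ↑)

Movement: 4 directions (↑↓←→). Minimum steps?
10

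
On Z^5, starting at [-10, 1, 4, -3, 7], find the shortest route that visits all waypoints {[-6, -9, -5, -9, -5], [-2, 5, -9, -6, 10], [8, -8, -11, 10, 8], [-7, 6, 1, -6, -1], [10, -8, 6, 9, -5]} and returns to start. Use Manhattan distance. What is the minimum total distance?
204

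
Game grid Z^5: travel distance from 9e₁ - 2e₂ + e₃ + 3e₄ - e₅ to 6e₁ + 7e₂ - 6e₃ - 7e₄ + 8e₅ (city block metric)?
38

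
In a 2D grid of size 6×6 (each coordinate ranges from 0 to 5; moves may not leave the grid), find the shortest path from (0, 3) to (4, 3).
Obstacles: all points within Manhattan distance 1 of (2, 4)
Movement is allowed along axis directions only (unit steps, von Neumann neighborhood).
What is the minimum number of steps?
6
(one shortest path: (0, 3) → (1, 3) → (1, 2) → (2, 2) → (3, 2) → (4, 2) → (4, 3))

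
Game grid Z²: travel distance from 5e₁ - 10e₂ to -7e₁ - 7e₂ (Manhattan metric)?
15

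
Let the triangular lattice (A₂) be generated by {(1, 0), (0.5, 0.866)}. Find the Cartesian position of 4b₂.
(2, 3.464)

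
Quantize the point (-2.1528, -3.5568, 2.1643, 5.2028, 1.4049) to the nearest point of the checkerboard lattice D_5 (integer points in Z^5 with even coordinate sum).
(-2, -4, 2, 5, 1)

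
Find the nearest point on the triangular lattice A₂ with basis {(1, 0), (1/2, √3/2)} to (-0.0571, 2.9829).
(0, 3.464)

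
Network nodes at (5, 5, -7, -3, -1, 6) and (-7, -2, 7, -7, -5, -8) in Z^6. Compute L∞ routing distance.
14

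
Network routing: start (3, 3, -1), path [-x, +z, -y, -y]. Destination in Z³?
(2, 1, 0)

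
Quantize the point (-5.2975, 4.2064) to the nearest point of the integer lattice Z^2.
(-5, 4)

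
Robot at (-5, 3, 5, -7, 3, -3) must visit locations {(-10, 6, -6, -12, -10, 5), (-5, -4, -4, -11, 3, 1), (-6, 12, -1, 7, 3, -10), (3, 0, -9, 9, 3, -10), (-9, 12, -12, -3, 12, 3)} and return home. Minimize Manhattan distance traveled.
230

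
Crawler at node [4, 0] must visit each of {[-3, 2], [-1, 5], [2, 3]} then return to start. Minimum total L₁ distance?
24
(one optimal route: (4, 0) → (-3, 2) → (-1, 5) → (2, 3) → (4, 0))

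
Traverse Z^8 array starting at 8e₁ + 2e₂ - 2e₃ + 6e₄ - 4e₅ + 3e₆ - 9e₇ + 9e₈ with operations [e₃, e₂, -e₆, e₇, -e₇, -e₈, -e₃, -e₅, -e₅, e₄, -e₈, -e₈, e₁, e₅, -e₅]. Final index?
(9, 3, -2, 7, -6, 2, -9, 6)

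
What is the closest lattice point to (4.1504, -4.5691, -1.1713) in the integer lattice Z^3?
(4, -5, -1)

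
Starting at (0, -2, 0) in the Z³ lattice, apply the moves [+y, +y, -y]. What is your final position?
(0, -1, 0)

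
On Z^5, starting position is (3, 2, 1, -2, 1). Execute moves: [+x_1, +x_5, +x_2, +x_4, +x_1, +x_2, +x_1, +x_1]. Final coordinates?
(7, 4, 1, -1, 2)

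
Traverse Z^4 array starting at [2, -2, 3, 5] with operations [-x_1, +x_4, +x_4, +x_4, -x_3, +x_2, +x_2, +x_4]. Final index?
(1, 0, 2, 9)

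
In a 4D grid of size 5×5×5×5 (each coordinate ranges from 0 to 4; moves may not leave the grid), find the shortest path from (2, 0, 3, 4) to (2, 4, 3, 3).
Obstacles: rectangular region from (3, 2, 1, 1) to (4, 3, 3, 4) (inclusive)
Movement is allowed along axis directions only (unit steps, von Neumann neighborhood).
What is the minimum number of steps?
5
(one shortest path: (2, 0, 3, 4) → (2, 1, 3, 4) → (2, 2, 3, 4) → (2, 3, 3, 4) → (2, 4, 3, 4) → (2, 4, 3, 3))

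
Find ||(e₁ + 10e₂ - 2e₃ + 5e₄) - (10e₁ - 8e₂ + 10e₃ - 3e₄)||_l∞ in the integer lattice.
18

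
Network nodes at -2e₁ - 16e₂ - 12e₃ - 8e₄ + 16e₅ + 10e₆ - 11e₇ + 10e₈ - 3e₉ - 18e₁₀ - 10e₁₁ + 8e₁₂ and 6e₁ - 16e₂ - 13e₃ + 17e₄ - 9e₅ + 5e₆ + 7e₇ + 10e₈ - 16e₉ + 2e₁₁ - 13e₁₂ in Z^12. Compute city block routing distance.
146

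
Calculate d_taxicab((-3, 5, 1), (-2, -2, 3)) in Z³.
10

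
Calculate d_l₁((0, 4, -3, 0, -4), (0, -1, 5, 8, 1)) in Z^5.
26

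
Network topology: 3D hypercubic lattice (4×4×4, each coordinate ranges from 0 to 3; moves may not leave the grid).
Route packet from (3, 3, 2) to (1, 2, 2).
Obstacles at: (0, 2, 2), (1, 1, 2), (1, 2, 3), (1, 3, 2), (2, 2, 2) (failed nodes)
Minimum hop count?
5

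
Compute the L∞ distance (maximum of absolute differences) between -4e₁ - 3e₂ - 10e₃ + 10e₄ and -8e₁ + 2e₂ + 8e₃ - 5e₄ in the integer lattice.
18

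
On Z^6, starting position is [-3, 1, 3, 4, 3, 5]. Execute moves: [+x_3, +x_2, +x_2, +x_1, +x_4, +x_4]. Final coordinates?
(-2, 3, 4, 6, 3, 5)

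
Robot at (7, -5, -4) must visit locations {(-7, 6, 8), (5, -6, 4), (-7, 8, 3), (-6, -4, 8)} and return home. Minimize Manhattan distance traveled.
80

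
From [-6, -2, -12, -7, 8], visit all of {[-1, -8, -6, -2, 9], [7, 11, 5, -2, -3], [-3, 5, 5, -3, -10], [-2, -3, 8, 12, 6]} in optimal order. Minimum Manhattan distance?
127
(one optimal route: (-6, -2, -12, -7, 8) → (-1, -8, -6, -2, 9) → (-2, -3, 8, 12, 6) → (-3, 5, 5, -3, -10) → (7, 11, 5, -2, -3))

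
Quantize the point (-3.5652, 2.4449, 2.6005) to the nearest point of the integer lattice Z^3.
(-4, 2, 3)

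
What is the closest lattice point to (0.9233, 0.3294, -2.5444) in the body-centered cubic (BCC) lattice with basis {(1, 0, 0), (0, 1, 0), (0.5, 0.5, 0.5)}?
(0.5, 0.5, -2.5)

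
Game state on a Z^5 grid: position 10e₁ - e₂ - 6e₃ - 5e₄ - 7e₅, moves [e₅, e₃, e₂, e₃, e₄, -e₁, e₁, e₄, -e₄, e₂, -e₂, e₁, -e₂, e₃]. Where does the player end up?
(11, -1, -3, -4, -6)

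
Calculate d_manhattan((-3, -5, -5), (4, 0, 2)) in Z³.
19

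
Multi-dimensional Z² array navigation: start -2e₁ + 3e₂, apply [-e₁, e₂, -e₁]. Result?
(-4, 4)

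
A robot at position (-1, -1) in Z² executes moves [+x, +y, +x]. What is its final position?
(1, 0)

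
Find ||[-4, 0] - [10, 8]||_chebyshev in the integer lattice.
14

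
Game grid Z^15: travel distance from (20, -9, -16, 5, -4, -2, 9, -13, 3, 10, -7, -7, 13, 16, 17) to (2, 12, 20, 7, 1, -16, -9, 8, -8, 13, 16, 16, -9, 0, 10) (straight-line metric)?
70.9084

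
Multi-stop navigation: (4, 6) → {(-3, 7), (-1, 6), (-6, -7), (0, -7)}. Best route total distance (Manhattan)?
31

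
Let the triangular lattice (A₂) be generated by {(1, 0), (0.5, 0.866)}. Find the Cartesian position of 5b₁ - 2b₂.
(4, -1.732)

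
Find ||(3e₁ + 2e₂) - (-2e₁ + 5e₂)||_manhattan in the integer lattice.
8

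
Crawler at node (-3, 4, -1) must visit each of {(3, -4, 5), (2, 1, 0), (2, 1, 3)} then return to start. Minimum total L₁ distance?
40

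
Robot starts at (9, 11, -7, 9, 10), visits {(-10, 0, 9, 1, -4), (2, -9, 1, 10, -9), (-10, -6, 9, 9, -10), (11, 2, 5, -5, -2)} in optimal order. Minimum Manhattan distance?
129
(one optimal route: (9, 11, -7, 9, 10) → (11, 2, 5, -5, -2) → (-10, 0, 9, 1, -4) → (-10, -6, 9, 9, -10) → (2, -9, 1, 10, -9))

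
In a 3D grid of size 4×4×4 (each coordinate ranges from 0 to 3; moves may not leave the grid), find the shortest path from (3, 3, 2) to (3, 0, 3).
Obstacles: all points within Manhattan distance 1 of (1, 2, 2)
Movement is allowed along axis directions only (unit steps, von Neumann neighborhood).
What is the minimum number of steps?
4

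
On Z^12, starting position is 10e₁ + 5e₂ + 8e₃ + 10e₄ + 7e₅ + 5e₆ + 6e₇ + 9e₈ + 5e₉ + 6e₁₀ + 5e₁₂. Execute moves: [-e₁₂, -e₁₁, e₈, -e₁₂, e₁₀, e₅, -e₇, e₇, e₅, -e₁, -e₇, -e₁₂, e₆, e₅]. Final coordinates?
(9, 5, 8, 10, 10, 6, 5, 10, 5, 7, -1, 2)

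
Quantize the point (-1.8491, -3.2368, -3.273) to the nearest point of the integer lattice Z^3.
(-2, -3, -3)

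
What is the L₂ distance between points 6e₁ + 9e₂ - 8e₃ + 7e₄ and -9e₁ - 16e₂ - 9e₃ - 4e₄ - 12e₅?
33.4066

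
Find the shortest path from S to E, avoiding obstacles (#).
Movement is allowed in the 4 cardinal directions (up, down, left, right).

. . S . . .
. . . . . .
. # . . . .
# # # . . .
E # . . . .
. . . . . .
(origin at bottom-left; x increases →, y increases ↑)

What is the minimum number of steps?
10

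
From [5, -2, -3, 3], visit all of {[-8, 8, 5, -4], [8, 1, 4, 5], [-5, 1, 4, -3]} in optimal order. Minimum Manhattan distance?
48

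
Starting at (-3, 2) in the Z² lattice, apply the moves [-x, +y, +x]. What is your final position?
(-3, 3)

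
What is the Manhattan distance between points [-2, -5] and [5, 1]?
13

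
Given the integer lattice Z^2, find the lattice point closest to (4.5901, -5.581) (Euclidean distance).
(5, -6)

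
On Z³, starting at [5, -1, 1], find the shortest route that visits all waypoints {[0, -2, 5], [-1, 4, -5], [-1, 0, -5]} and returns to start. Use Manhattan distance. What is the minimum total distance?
44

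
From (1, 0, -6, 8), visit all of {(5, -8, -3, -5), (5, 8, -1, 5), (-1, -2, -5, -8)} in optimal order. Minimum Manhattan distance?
65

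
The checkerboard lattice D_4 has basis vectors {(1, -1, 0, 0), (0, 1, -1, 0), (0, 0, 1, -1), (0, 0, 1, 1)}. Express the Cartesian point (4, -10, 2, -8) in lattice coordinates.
4b₁ - 6b₂ + 2b₃ - 6b₄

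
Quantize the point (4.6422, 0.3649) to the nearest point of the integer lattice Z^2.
(5, 0)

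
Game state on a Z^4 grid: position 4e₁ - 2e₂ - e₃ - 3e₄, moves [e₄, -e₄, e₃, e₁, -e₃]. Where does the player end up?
(5, -2, -1, -3)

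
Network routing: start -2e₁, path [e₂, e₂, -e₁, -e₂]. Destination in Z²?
(-3, 1)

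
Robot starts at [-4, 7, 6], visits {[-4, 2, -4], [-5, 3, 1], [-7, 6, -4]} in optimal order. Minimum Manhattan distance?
24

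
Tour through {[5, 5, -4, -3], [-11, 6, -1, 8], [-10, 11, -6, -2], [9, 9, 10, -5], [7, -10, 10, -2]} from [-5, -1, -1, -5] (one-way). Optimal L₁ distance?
119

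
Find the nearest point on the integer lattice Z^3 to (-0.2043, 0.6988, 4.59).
(0, 1, 5)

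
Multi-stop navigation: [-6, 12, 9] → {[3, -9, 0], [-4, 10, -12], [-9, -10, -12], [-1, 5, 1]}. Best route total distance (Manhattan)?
89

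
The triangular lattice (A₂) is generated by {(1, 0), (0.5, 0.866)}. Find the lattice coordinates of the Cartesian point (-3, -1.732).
-2b₁ - 2b₂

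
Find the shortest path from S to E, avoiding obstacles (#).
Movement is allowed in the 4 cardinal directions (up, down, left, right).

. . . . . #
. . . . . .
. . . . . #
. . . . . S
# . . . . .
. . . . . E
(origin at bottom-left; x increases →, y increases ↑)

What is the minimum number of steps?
2
(one shortest path: (5, 2) → (5, 1) → (5, 0))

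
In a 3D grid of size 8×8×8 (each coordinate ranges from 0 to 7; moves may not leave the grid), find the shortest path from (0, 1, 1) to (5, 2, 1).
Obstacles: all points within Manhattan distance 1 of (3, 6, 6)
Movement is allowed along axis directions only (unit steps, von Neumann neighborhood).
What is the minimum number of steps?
6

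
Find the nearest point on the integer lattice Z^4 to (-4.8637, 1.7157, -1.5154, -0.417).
(-5, 2, -2, 0)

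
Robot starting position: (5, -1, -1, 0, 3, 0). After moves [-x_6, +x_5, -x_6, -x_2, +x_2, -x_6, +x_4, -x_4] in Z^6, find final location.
(5, -1, -1, 0, 4, -3)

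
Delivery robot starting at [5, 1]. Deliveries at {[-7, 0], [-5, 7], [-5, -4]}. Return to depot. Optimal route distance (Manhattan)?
46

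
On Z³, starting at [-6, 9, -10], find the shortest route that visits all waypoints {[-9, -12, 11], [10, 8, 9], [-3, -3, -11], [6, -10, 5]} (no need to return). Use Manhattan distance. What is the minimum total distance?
102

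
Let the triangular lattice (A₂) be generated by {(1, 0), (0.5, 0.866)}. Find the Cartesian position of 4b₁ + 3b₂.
(5.5, 2.598)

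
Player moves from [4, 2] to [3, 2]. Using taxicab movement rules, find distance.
1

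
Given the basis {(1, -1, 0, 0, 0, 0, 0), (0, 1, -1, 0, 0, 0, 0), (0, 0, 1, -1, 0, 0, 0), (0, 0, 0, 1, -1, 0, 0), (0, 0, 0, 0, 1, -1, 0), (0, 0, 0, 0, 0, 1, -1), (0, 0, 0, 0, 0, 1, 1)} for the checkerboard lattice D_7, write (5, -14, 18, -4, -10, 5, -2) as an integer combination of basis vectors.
5b₁ - 9b₂ + 9b₃ + 5b₄ - 5b₅ + b₆ - b₇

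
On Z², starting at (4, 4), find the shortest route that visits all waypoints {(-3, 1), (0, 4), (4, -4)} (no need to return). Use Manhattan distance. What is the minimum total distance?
22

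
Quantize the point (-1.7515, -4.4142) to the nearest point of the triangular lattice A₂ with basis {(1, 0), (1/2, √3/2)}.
(-1.5, -4.33)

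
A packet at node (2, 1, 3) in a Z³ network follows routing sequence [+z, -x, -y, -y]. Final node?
(1, -1, 4)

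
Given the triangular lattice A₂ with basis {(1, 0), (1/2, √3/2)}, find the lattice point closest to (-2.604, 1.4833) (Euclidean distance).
(-3, 1.732)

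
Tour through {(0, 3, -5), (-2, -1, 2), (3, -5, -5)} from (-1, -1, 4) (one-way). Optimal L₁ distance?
27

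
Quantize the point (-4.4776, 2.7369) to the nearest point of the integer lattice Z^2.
(-4, 3)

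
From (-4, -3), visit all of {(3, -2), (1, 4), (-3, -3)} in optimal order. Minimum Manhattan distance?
16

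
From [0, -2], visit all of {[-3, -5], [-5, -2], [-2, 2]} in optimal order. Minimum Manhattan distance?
18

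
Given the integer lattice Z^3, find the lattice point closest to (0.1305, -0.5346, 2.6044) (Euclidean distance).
(0, -1, 3)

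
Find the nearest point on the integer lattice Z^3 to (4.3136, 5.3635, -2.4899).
(4, 5, -2)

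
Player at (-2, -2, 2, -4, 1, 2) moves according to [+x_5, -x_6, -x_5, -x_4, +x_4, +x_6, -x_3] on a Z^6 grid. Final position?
(-2, -2, 1, -4, 1, 2)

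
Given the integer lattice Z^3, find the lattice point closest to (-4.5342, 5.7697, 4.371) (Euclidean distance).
(-5, 6, 4)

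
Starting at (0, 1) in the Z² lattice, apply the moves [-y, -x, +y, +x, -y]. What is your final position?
(0, 0)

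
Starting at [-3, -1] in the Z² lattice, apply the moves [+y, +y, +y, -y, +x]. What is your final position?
(-2, 1)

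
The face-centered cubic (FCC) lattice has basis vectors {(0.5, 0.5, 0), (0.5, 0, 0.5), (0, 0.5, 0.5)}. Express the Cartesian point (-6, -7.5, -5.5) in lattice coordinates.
-8b₁ - 4b₂ - 7b₃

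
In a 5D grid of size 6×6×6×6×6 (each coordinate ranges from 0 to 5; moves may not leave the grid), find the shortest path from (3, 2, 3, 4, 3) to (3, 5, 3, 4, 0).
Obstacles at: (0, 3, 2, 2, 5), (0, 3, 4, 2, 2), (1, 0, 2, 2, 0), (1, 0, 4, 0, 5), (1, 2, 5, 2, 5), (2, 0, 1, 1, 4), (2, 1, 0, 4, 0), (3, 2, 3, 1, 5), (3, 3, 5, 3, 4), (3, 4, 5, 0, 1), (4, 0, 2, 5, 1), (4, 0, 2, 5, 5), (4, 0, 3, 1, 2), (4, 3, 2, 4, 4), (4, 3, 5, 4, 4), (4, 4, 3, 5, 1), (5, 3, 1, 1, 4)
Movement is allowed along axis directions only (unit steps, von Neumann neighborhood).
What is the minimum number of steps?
6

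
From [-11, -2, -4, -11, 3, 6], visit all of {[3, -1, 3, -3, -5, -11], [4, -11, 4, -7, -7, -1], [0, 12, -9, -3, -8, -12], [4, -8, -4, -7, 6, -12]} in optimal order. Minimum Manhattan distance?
141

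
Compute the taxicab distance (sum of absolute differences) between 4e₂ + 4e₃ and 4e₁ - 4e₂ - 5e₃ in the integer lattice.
21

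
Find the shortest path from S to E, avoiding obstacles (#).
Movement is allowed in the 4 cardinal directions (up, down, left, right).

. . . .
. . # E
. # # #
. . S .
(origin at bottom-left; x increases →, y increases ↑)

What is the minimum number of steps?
9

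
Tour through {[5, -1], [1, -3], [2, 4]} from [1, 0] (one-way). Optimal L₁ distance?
17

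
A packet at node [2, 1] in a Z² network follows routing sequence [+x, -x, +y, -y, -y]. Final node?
(2, 0)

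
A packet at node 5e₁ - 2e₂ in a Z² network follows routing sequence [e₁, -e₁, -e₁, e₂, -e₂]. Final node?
(4, -2)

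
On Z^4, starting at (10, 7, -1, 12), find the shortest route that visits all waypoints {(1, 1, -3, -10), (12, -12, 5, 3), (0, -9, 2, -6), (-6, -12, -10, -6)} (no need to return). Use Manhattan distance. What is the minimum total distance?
114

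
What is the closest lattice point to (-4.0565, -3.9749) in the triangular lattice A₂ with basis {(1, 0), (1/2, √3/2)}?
(-4, -3.464)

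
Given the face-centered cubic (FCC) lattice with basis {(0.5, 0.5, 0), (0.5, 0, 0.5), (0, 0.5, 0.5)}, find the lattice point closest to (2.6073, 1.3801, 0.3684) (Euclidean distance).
(2.5, 1.5, 0)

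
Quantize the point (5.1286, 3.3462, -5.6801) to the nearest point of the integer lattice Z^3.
(5, 3, -6)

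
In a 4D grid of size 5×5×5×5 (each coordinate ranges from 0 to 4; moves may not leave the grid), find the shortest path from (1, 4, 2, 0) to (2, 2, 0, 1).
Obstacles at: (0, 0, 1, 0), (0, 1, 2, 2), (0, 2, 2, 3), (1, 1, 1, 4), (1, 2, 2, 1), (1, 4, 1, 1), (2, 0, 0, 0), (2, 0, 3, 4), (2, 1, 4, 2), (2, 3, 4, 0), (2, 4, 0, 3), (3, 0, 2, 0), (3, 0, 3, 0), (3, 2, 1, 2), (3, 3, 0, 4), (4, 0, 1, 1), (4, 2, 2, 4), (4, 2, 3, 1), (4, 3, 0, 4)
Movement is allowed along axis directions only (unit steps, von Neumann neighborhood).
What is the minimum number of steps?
6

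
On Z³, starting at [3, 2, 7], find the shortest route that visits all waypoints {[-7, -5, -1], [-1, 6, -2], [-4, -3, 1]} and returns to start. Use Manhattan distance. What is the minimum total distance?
60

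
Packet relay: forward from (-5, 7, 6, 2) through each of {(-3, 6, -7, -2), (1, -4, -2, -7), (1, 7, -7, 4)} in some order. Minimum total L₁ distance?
56
(one optimal route: (-5, 7, 6, 2) → (1, 7, -7, 4) → (-3, 6, -7, -2) → (1, -4, -2, -7))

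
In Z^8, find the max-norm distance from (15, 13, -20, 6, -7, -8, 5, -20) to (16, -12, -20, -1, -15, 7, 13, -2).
25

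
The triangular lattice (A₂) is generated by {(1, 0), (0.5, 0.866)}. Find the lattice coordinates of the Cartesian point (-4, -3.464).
-2b₁ - 4b₂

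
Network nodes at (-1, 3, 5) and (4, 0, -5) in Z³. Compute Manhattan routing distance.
18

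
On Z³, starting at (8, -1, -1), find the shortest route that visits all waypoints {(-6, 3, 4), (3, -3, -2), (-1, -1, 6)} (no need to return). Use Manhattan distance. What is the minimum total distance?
33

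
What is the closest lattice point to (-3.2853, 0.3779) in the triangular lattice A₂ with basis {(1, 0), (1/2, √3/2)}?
(-3, 0)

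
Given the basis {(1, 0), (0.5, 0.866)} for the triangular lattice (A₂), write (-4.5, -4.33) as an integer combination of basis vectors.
-2b₁ - 5b₂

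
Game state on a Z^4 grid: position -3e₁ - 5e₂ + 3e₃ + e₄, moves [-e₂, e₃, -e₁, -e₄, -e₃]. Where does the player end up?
(-4, -6, 3, 0)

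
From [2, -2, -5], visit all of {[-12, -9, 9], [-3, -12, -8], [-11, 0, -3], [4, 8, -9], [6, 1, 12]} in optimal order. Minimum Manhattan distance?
122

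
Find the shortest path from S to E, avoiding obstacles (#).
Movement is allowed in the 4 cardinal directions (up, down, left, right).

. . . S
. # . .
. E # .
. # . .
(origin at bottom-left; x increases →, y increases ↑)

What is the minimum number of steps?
6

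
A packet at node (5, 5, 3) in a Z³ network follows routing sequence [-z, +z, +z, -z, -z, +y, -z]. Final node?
(5, 6, 1)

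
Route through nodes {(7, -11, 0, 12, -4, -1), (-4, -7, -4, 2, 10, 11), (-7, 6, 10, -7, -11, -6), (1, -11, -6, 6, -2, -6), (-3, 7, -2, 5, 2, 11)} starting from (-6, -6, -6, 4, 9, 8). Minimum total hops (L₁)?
182
(one optimal route: (-6, -6, -6, 4, 9, 8) → (-4, -7, -4, 2, 10, 11) → (-3, 7, -2, 5, 2, 11) → (7, -11, 0, 12, -4, -1) → (1, -11, -6, 6, -2, -6) → (-7, 6, 10, -7, -11, -6))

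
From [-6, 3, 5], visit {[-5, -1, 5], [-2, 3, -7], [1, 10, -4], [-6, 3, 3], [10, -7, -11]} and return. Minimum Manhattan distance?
104
(one optimal route: (-6, 3, 5) → (-5, -1, 5) → (10, -7, -11) → (-2, 3, -7) → (1, 10, -4) → (-6, 3, 3) → (-6, 3, 5))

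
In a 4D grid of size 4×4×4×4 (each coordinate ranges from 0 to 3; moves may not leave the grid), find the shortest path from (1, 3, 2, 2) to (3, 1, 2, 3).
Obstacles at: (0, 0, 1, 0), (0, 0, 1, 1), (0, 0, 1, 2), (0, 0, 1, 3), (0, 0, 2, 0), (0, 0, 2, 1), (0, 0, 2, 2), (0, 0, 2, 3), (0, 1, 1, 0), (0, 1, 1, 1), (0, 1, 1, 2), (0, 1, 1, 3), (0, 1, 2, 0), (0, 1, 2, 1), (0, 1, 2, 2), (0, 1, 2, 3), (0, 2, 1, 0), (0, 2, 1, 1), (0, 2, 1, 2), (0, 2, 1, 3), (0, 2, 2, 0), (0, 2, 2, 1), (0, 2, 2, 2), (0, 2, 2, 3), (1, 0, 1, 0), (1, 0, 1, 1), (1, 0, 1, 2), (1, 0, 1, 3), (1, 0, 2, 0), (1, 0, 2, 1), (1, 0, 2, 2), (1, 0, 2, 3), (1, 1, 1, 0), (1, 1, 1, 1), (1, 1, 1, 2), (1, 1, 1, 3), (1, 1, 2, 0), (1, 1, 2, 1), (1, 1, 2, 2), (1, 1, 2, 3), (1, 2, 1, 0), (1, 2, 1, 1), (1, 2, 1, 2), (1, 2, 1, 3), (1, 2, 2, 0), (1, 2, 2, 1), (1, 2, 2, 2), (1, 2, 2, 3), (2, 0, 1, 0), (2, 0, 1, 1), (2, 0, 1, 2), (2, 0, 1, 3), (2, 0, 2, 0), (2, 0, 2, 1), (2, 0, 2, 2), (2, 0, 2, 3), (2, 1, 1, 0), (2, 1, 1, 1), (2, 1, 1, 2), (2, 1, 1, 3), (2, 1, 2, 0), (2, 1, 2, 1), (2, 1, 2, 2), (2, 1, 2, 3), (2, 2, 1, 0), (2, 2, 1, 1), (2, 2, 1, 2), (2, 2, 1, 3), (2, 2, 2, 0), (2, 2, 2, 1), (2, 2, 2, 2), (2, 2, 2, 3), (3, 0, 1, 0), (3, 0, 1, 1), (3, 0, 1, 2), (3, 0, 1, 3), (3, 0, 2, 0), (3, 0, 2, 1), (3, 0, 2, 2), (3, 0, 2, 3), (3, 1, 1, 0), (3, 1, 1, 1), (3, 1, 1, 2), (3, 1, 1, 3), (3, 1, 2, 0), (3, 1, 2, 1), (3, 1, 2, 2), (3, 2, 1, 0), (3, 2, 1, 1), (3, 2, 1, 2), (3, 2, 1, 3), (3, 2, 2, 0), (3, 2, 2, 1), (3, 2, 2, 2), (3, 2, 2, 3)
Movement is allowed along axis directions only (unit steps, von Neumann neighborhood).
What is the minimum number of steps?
7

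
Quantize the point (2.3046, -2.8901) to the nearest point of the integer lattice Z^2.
(2, -3)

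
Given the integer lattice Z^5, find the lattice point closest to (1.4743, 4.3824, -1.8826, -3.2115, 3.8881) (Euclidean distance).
(1, 4, -2, -3, 4)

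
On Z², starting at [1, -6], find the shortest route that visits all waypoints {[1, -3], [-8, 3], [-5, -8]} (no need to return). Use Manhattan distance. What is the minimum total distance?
28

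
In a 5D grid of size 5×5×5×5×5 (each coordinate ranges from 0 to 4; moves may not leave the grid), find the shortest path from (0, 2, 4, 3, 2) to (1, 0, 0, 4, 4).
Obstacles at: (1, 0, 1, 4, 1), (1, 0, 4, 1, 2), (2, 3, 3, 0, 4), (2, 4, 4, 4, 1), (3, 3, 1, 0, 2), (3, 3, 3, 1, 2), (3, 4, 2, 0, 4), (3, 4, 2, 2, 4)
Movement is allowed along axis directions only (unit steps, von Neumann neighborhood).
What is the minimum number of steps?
10
(one shortest path: (0, 2, 4, 3, 2) → (1, 2, 4, 3, 2) → (1, 1, 4, 3, 2) → (1, 0, 4, 3, 2) → (1, 0, 3, 3, 2) → (1, 0, 2, 3, 2) → (1, 0, 1, 3, 2) → (1, 0, 0, 3, 2) → (1, 0, 0, 4, 2) → (1, 0, 0, 4, 3) → (1, 0, 0, 4, 4))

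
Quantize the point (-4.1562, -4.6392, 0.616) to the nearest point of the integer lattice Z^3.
(-4, -5, 1)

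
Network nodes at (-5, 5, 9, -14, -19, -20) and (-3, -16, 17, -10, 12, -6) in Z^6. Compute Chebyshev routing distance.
31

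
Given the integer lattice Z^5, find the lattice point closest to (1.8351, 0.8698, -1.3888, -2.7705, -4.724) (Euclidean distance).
(2, 1, -1, -3, -5)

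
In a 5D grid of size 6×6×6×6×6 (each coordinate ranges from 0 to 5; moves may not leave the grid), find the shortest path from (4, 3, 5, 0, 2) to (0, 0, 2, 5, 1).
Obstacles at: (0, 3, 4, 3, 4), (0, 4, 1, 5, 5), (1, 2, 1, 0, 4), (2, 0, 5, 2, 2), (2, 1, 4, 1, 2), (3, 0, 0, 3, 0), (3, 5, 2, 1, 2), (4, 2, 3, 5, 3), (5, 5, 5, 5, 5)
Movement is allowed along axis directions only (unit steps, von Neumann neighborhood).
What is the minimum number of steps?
16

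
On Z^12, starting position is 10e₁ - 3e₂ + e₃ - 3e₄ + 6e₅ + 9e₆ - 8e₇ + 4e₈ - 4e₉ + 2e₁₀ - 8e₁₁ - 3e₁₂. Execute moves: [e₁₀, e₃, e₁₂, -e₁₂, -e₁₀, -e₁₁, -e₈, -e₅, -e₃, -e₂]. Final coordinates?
(10, -4, 1, -3, 5, 9, -8, 3, -4, 2, -9, -3)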